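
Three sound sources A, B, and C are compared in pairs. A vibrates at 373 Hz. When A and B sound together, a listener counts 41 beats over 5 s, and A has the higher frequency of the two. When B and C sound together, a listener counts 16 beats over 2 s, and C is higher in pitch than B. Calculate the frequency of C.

372.8 Hz

A–B: Beat frequency = 41/5 = 8.2 Hz.
B is below A, so f_B = 373 − 8.2 = 364.8 Hz.
B–C: Beat frequency = 16/2 = 8 Hz.
C is above B, so f_C = 364.8 + 8 = 372.8 Hz.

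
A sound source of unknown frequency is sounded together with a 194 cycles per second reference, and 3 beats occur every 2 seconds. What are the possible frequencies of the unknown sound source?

Beat frequency = 3/2 = 1.5 Hz.
|f − 194| = 1.5, so f = 194 ± 1.5.

192.5 Hz or 195.5 Hz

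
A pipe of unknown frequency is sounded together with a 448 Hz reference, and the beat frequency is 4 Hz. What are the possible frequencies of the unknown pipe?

|f − 448| = 4, so f = 448 ± 4.

444 Hz or 452 Hz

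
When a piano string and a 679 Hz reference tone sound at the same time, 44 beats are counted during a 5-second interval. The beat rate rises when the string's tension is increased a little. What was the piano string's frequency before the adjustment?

687.8 Hz

Beat frequency = 44/5 = 8.8 Hz.
|f − 679| = 8.8, so the piano string was at either 670.2 Hz or 687.8 Hz.
Higher tension means higher frequency; the adjustment raises the piano string's frequency.
The beat rate rose, so the adjustment moved the piano string further from 679 Hz — it was already above the reference.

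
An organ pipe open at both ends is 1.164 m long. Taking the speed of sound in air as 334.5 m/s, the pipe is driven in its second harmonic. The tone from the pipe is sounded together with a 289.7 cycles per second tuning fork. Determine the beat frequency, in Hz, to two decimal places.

2.33 Hz

Open pipe: f_n = n·v/(2L) = 2·334.5/(2·1.164) = 287.3711 Hz.
f_beat = |287.3711 − 289.7| = 2.33 Hz.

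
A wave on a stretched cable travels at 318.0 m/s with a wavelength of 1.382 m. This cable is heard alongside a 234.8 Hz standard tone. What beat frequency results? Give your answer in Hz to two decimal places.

4.70 Hz

Source frequency f = v/λ = 318.0/1.382 = 230.1013 Hz.
f_beat = |230.1013 − 234.8| = 4.70 Hz.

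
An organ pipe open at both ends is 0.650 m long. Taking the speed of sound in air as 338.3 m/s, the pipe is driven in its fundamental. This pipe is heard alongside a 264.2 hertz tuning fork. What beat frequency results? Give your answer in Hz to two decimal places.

3.97 Hz

Open pipe: f_n = n·v/(2L) = 1·338.3/(2·0.650) = 260.2308 Hz.
f_beat = |260.2308 − 264.2| = 3.97 Hz.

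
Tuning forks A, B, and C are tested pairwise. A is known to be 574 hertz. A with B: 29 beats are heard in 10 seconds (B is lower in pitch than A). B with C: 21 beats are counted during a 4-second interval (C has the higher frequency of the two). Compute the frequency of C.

576.35 Hz

A–B: Beat frequency = 29/10 = 2.9 Hz.
B is below A, so f_B = 574 − 2.9 = 571.1 Hz.
B–C: Beat frequency = 21/4 = 5.25 Hz.
C is above B, so f_C = 571.1 + 5.25 = 576.35 Hz.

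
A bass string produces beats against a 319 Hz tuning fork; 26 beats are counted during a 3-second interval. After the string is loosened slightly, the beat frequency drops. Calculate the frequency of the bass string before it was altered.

Beat frequency = 26/3 = 8.6667 Hz.
|f − 319| = 8.6667, so the bass string was at either 310.3333 Hz or 327.6667 Hz.
Reducing tension lowers a string's frequency; the adjustment lowers the bass string's frequency.
The beat rate fell, so the adjustment moved the bass string toward 319 Hz — it must have started above the reference.

327.6667 Hz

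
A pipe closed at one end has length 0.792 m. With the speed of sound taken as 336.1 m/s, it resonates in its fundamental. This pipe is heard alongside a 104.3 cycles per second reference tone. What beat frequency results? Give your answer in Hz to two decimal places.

Closed pipe (odd harmonics): f_n = n·v/(4L) = 1·336.1/(4·0.792) = 106.0922 Hz.
f_beat = |106.0922 − 104.3| = 1.79 Hz.

1.79 Hz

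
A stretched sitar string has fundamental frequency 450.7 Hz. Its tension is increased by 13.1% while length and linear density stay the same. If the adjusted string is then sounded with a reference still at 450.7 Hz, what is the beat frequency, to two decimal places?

28.61 Hz

For a string, f ∝ √T, so the new frequency is 450.7·√1.131 = 479.3126 Hz.
f_beat = |479.3126 − 450.7| = 28.61 Hz.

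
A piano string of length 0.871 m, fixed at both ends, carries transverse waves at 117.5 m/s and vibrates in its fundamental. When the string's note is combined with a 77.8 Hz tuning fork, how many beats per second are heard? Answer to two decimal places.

For a string fixed at both ends, f_n = n·v/(2L) = 1·117.5/(2·0.871) = 67.4512 Hz.
f_beat = |67.4512 − 77.8| = 10.35 Hz.

10.35 Hz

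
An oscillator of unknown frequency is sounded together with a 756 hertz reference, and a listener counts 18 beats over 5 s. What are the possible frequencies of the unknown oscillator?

Beat frequency = 18/5 = 3.6 Hz.
|f − 756| = 3.6, so f = 756 ± 3.6.

752.4 Hz or 759.6 Hz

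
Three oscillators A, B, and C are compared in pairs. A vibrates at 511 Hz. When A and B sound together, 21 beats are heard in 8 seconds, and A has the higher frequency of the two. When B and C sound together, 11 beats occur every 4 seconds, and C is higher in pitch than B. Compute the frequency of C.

A–B: Beat frequency = 21/8 = 2.625 Hz.
B is below A, so f_B = 511 − 2.625 = 508.375 Hz.
B–C: Beat frequency = 11/4 = 2.75 Hz.
C is above B, so f_C = 508.375 + 2.75 = 511.125 Hz.

511.125 Hz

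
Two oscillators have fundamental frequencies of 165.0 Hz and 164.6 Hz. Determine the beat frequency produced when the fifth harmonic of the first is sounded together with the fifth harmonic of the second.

Fifth harmonic of the first: 5·165.0 = 825.0 Hz.
Fifth harmonic of the second: 5·164.6 = 823.0 Hz.
f_beat = |825.0 − 823.0| = 2.0 Hz.

2.0 Hz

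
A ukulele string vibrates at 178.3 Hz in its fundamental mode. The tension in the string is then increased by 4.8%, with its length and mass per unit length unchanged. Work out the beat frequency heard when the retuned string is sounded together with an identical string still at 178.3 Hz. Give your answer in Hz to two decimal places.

For a string, f ∝ √T, so the new frequency is 178.3·√1.048 = 182.5290 Hz.
f_beat = |182.5290 − 178.3| = 4.23 Hz.

4.23 Hz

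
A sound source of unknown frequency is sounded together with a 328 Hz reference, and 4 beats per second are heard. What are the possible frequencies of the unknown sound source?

324 Hz or 332 Hz

|f − 328| = 4, so f = 328 ± 4.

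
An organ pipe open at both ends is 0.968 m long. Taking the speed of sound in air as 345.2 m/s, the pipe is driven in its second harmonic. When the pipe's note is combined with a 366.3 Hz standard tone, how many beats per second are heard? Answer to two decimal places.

9.69 Hz

Open pipe: f_n = n·v/(2L) = 2·345.2/(2·0.968) = 356.6116 Hz.
f_beat = |356.6116 − 366.3| = 9.69 Hz.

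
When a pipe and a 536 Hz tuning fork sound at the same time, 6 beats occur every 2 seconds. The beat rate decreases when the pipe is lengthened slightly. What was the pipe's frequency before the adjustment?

539 Hz

Beat frequency = 6/2 = 3 Hz.
|f − 536| = 3, so the pipe was at either 533 Hz or 539 Hz.
A longer pipe has a lower fundamental; the adjustment lowers the pipe's frequency.
The beat rate fell, so the adjustment moved the pipe toward 536 Hz — it must have started above the reference.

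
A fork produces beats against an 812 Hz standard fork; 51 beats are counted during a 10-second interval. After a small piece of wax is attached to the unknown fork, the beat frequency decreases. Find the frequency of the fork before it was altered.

817.1 Hz

Beat frequency = 51/10 = 5.1 Hz.
|f − 812| = 5.1, so the fork was at either 806.9 Hz or 817.1 Hz.
Loading a fork with wax lowers its frequency; the adjustment lowers the fork's frequency.
The beat rate fell, so the adjustment moved the fork toward 812 Hz — it must have started above the reference.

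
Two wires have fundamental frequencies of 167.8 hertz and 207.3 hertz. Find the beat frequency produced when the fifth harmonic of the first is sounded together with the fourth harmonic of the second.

Fifth harmonic of the first: 5·167.8 = 839.0 Hz.
Fourth harmonic of the second: 4·207.3 = 829.2 Hz.
f_beat = |839.0 − 829.2| = 9.8 Hz.

9.8 Hz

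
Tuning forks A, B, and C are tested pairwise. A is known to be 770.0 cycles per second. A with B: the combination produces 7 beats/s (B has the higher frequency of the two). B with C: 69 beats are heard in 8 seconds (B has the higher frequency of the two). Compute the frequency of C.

768.375 Hz

B is above A, so f_B = 770.0 + 7 = 777 Hz.
B–C: Beat frequency = 69/8 = 8.625 Hz.
C is below B, so f_C = 777 − 8.625 = 768.375 Hz.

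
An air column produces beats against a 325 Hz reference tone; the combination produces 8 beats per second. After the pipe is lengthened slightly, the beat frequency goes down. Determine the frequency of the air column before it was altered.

333 Hz

|f − 325| = 8, so the air column was at either 317 Hz or 333 Hz.
A longer pipe has a lower fundamental; the adjustment lowers the air column's frequency.
The beat rate fell, so the adjustment moved the air column toward 325 Hz — it must have started above the reference.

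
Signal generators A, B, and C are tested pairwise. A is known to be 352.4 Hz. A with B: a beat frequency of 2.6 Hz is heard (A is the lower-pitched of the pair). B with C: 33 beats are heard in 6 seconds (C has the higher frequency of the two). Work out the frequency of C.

B is above A, so f_B = 352.4 + 2.6 = 355 Hz.
B–C: Beat frequency = 33/6 = 5.5 Hz.
C is above B, so f_C = 355 + 5.5 = 360.5 Hz.

360.5 Hz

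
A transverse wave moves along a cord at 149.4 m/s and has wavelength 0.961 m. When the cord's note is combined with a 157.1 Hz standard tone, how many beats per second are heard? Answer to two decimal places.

Source frequency f = v/λ = 149.4/0.961 = 155.4631 Hz.
f_beat = |155.4631 − 157.1| = 1.64 Hz.

1.64 Hz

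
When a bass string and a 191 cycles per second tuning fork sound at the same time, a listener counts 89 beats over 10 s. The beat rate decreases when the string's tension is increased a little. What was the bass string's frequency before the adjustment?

Beat frequency = 89/10 = 8.9 Hz.
|f − 191| = 8.9, so the bass string was at either 182.1 Hz or 199.9 Hz.
Higher tension means higher frequency; the adjustment raises the bass string's frequency.
The beat rate fell, so the adjustment moved the bass string toward 191 Hz — it must have started below the reference.

182.1 Hz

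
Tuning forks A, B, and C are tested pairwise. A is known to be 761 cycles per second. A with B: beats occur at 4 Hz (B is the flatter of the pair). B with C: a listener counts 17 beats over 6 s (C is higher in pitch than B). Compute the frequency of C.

759.8333 Hz

B is below A, so f_B = 761 − 4 = 757 Hz.
B–C: Beat frequency = 17/6 = 2.8333 Hz.
C is above B, so f_C = 757 + 2.8333 = 759.8333 Hz.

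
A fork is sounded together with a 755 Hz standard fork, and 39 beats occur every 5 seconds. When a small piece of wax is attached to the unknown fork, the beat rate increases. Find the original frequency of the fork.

Beat frequency = 39/5 = 7.8 Hz.
|f − 755| = 7.8, so the fork was at either 747.2 Hz or 762.8 Hz.
Loading a fork with wax lowers its frequency; the adjustment lowers the fork's frequency.
The beat rate rose, so the adjustment moved the fork further from 755 Hz — it was already below the reference.

747.2 Hz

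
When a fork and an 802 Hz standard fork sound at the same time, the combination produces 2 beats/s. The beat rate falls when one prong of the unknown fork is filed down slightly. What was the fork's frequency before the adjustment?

|f − 802| = 2, so the fork was at either 800 Hz or 804 Hz.
Filing a prong removes mass and raises the fork's frequency; the adjustment raises the fork's frequency.
The beat rate fell, so the adjustment moved the fork toward 802 Hz — it must have started below the reference.

800 Hz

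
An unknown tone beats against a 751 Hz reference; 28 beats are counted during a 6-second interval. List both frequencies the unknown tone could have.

746.3333 Hz or 755.6667 Hz

Beat frequency = 28/6 = 4.6667 Hz.
|f − 751| = 4.6667, so f = 751 ± 4.6667.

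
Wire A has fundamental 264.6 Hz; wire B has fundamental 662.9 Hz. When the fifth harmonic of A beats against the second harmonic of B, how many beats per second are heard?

2.8 Hz

Fifth harmonic of the first: 5·264.6 = 1323.0 Hz.
Second harmonic of the second: 2·662.9 = 1325.8 Hz.
f_beat = |1323.0 − 1325.8| = 2.8 Hz.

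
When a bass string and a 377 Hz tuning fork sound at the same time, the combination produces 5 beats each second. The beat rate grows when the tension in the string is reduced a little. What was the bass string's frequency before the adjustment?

372 Hz

|f − 377| = 5, so the bass string was at either 372 Hz or 382 Hz.
Lower tension means lower frequency; the adjustment lowers the bass string's frequency.
The beat rate rose, so the adjustment moved the bass string further from 377 Hz — it was already below the reference.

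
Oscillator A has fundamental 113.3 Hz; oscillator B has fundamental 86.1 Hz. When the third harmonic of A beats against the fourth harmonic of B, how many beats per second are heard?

4.5 Hz

Third harmonic of the first: 3·113.3 = 339.9 Hz.
Fourth harmonic of the second: 4·86.1 = 344.4 Hz.
f_beat = |339.9 − 344.4| = 4.5 Hz.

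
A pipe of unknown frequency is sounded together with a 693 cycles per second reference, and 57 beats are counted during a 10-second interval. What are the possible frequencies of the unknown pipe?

Beat frequency = 57/10 = 5.7 Hz.
|f − 693| = 5.7, so f = 693 ± 5.7.

687.3 Hz or 698.7 Hz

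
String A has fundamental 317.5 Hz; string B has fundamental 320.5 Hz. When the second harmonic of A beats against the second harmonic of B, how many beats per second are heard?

Second harmonic of the first: 2·317.5 = 635.0 Hz.
Second harmonic of the second: 2·320.5 = 641.0 Hz.
f_beat = |635.0 − 641.0| = 6.0 Hz.

6.0 Hz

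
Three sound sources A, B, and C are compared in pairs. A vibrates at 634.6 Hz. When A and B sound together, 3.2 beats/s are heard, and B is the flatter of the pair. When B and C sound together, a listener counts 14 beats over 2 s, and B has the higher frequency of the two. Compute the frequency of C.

624.4 Hz

B is below A, so f_B = 634.6 − 3.2 = 631.4 Hz.
B–C: Beat frequency = 14/2 = 7 Hz.
C is below B, so f_C = 631.4 − 7 = 624.4 Hz.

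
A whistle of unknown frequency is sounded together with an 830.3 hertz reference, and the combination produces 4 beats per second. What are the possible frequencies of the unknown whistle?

|f − 830.3| = 4, so f = 830.3 ± 4.

826.3 Hz or 834.3 Hz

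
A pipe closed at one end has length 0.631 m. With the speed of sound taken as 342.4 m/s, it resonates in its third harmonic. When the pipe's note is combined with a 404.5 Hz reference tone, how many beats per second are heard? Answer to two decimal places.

2.47 Hz

Closed pipe (odd harmonics): f_n = n·v/(4L) = 3·342.4/(4·0.631) = 406.9731 Hz.
f_beat = |406.9731 − 404.5| = 2.47 Hz.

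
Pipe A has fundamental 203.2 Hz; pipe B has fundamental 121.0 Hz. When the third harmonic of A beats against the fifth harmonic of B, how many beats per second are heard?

Third harmonic of the first: 3·203.2 = 609.6 Hz.
Fifth harmonic of the second: 5·121.0 = 605.0 Hz.
f_beat = |609.6 − 605.0| = 4.6 Hz.

4.6 Hz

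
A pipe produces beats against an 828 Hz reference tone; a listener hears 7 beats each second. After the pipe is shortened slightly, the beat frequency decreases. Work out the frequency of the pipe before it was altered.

|f − 828| = 7, so the pipe was at either 821 Hz or 835 Hz.
A shorter pipe has a higher fundamental; the adjustment raises the pipe's frequency.
The beat rate fell, so the adjustment moved the pipe toward 828 Hz — it must have started below the reference.

821 Hz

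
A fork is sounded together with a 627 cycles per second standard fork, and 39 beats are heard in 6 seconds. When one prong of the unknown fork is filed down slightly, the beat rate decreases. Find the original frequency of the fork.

620.5 Hz

Beat frequency = 39/6 = 6.5 Hz.
|f − 627| = 6.5, so the fork was at either 620.5 Hz or 633.5 Hz.
Filing a prong removes mass and raises the fork's frequency; the adjustment raises the fork's frequency.
The beat rate fell, so the adjustment moved the fork toward 627 Hz — it must have started below the reference.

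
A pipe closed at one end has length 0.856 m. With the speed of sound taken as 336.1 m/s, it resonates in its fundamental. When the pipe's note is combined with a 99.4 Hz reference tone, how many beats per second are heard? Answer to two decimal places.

Closed pipe (odd harmonics): f_n = n·v/(4L) = 1·336.1/(4·0.856) = 98.1600 Hz.
f_beat = |98.1600 − 99.4| = 1.24 Hz.

1.24 Hz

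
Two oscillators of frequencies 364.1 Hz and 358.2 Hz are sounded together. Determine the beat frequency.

5.9 Hz

Beats arise from superposition of two nearby frequencies; the beat rate is |f₁ − f₂|.
|364.1 − 358.2| = 5.9 Hz.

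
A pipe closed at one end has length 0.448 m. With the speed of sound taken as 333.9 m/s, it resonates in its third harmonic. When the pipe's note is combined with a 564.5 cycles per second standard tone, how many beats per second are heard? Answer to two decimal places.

Closed pipe (odd harmonics): f_n = n·v/(4L) = 3·333.9/(4·0.448) = 558.9844 Hz.
f_beat = |558.9844 − 564.5| = 5.52 Hz.

5.52 Hz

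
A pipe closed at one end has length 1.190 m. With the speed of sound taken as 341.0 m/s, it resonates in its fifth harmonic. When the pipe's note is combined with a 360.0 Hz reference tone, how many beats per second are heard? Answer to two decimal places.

1.81 Hz

Closed pipe (odd harmonics): f_n = n·v/(4L) = 5·341.0/(4·1.190) = 358.1933 Hz.
f_beat = |358.1933 − 360.0| = 1.81 Hz.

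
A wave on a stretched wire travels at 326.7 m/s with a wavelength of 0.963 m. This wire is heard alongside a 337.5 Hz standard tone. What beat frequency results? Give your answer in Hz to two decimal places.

1.75 Hz

Source frequency f = v/λ = 326.7/0.963 = 339.2523 Hz.
f_beat = |339.2523 − 337.5| = 1.75 Hz.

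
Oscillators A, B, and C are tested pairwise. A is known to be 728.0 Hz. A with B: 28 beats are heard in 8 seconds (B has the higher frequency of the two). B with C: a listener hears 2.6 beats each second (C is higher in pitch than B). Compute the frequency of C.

A–B: Beat frequency = 28/8 = 3.5 Hz.
B is above A, so f_B = 728.0 + 3.5 = 731.5 Hz.
C is above B, so f_C = 731.5 + 2.6 = 734.1 Hz.

734.1 Hz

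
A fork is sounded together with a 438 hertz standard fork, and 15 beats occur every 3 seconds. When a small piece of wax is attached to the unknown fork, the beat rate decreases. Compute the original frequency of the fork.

Beat frequency = 15/3 = 5 Hz.
|f − 438| = 5, so the fork was at either 433 Hz or 443 Hz.
Loading a fork with wax lowers its frequency; the adjustment lowers the fork's frequency.
The beat rate fell, so the adjustment moved the fork toward 438 Hz — it must have started above the reference.

443 Hz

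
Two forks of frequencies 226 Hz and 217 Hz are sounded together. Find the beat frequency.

9 Hz

f_beat = |f₁ − f₂|.
|226 − 217| = 9 Hz.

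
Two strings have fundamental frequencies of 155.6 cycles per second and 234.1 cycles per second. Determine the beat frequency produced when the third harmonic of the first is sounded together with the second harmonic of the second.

1.4 Hz

Third harmonic of the first: 3·155.6 = 466.8 Hz.
Second harmonic of the second: 2·234.1 = 468.2 Hz.
f_beat = |466.8 − 468.2| = 1.4 Hz.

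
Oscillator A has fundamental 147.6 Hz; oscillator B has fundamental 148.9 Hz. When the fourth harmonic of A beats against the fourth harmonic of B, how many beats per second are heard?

5.2 Hz

Fourth harmonic of the first: 4·147.6 = 590.4 Hz.
Fourth harmonic of the second: 4·148.9 = 595.6 Hz.
f_beat = |590.4 − 595.6| = 5.2 Hz.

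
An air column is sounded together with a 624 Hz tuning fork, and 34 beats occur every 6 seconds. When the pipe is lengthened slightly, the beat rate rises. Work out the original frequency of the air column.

Beat frequency = 34/6 = 5.6667 Hz.
|f − 624| = 5.6667, so the air column was at either 618.3333 Hz or 629.6667 Hz.
A longer pipe has a lower fundamental; the adjustment lowers the air column's frequency.
The beat rate rose, so the adjustment moved the air column further from 624 Hz — it was already below the reference.

618.3333 Hz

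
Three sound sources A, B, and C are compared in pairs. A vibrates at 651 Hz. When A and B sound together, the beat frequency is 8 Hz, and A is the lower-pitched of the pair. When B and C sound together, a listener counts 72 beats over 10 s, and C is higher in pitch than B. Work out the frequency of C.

666.2 Hz

B is above A, so f_B = 651 + 8 = 659 Hz.
B–C: Beat frequency = 72/10 = 7.2 Hz.
C is above B, so f_C = 659 + 7.2 = 666.2 Hz.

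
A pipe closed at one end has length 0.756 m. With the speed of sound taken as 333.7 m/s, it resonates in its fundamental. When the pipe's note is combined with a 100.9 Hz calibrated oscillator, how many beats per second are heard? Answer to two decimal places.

Closed pipe (odd harmonics): f_n = n·v/(4L) = 1·333.7/(4·0.756) = 110.3505 Hz.
f_beat = |110.3505 − 100.9| = 9.45 Hz.

9.45 Hz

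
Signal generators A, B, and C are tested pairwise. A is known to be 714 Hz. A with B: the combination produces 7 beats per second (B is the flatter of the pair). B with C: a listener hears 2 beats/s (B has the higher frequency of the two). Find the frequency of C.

705 Hz

B is below A, so f_B = 714 − 7 = 707 Hz.
C is below B, so f_C = 707 − 2 = 705 Hz.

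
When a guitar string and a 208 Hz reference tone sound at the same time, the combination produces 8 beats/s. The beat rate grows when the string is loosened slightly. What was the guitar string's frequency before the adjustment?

200 Hz

|f − 208| = 8, so the guitar string was at either 200 Hz or 216 Hz.
Reducing tension lowers a string's frequency; the adjustment lowers the guitar string's frequency.
The beat rate rose, so the adjustment moved the guitar string further from 208 Hz — it was already below the reference.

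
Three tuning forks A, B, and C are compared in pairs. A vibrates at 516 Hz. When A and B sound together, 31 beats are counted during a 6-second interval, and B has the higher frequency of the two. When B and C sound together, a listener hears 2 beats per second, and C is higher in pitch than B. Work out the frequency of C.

523.1667 Hz

A–B: Beat frequency = 31/6 = 5.1667 Hz.
B is above A, so f_B = 516 + 5.1667 = 521.1667 Hz.
C is above B, so f_C = 521.1667 + 2 = 523.1667 Hz.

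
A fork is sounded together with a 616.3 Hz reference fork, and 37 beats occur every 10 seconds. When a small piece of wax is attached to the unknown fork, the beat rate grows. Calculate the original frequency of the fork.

Beat frequency = 37/10 = 3.7 Hz.
|f − 616.3| = 3.7, so the fork was at either 612.6 Hz or 620 Hz.
Loading a fork with wax lowers its frequency; the adjustment lowers the fork's frequency.
The beat rate rose, so the adjustment moved the fork further from 616.3 Hz — it was already below the reference.

612.6 Hz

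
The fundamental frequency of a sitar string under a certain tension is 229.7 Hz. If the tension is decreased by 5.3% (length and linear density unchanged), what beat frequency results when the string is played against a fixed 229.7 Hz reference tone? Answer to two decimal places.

6.17 Hz

For a string, f ∝ √T, so the new frequency is 229.7·√0.947 = 223.5301 Hz.
f_beat = |223.5301 − 229.7| = 6.17 Hz.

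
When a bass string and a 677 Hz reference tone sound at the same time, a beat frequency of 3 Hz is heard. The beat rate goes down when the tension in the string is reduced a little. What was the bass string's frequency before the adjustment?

680 Hz

|f − 677| = 3, so the bass string was at either 674 Hz or 680 Hz.
Lower tension means lower frequency; the adjustment lowers the bass string's frequency.
The beat rate fell, so the adjustment moved the bass string toward 677 Hz — it must have started above the reference.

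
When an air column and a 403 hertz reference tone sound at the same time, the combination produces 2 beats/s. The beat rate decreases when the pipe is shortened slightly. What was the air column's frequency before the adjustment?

|f − 403| = 2, so the air column was at either 401 Hz or 405 Hz.
A shorter pipe has a higher fundamental; the adjustment raises the air column's frequency.
The beat rate fell, so the adjustment moved the air column toward 403 Hz — it must have started below the reference.

401 Hz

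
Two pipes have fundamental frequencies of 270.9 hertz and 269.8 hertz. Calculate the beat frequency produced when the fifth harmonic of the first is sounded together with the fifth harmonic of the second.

Fifth harmonic of the first: 5·270.9 = 1354.5 Hz.
Fifth harmonic of the second: 5·269.8 = 1349.0 Hz.
f_beat = |1354.5 − 1349.0| = 5.5 Hz.

5.5 Hz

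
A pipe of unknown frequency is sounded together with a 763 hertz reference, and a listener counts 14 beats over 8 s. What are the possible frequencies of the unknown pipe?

Beat frequency = 14/8 = 1.75 Hz.
|f − 763| = 1.75, so f = 763 ± 1.75.

761.25 Hz or 764.75 Hz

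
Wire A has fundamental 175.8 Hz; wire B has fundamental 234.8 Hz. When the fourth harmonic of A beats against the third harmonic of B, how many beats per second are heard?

1.2 Hz

Fourth harmonic of the first: 4·175.8 = 703.2 Hz.
Third harmonic of the second: 3·234.8 = 704.4 Hz.
f_beat = |703.2 − 704.4| = 1.2 Hz.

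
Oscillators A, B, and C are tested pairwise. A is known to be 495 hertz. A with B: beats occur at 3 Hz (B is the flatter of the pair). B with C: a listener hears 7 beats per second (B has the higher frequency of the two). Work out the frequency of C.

485 Hz

B is below A, so f_B = 495 − 3 = 492 Hz.
C is below B, so f_C = 492 − 7 = 485 Hz.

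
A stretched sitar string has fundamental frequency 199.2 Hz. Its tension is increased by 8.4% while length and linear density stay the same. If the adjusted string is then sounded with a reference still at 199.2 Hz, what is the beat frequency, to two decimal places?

For a string, f ∝ √T, so the new frequency is 199.2·√1.084 = 207.3977 Hz.
f_beat = |207.3977 − 199.2| = 8.20 Hz.

8.20 Hz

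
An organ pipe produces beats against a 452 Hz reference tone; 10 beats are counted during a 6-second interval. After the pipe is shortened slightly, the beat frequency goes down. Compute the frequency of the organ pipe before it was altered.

Beat frequency = 10/6 = 1.6667 Hz.
|f − 452| = 1.6667, so the organ pipe was at either 450.3333 Hz or 453.6667 Hz.
A shorter pipe has a higher fundamental; the adjustment raises the organ pipe's frequency.
The beat rate fell, so the adjustment moved the organ pipe toward 452 Hz — it must have started below the reference.

450.3333 Hz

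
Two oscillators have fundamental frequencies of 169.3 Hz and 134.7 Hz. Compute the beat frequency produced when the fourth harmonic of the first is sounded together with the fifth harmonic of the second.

Fourth harmonic of the first: 4·169.3 = 677.2 Hz.
Fifth harmonic of the second: 5·134.7 = 673.5 Hz.
f_beat = |677.2 − 673.5| = 3.7 Hz.

3.7 Hz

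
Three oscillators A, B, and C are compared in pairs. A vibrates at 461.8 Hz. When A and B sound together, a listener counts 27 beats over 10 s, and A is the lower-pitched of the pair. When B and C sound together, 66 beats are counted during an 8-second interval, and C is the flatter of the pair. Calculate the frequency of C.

A–B: Beat frequency = 27/10 = 2.7 Hz.
B is above A, so f_B = 461.8 + 2.7 = 464.5 Hz.
B–C: Beat frequency = 66/8 = 8.25 Hz.
C is below B, so f_C = 464.5 − 8.25 = 456.25 Hz.

456.25 Hz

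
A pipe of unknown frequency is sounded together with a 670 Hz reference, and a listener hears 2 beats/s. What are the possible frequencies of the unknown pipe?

|f − 670| = 2, so f = 670 ± 2.

668 Hz or 672 Hz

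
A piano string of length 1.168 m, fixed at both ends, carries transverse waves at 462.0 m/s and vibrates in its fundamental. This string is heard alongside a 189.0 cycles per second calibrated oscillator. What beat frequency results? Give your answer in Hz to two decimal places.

8.77 Hz

For a string fixed at both ends, f_n = n·v/(2L) = 1·462.0/(2·1.168) = 197.7740 Hz.
f_beat = |197.7740 − 189.0| = 8.77 Hz.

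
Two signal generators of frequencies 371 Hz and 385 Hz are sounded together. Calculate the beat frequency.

14 Hz

f_beat = |f₁ − f₂|.
|371 − 385| = 14 Hz.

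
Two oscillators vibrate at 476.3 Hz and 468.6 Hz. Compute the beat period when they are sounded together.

0.130 s

f_beat = |476.3 − 468.6| = 7.7 Hz.
Beat period T = 1 / f_beat = 1 / 7.7 s.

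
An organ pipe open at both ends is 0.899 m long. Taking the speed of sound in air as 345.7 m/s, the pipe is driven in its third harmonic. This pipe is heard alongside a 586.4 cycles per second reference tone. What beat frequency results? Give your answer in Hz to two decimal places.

9.59 Hz

Open pipe: f_n = n·v/(2L) = 3·345.7/(2·0.899) = 576.8076 Hz.
f_beat = |576.8076 − 586.4| = 9.59 Hz.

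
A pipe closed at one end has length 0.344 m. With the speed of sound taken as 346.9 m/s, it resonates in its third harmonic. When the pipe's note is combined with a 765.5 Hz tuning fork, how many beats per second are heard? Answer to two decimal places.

9.18 Hz

Closed pipe (odd harmonics): f_n = n·v/(4L) = 3·346.9/(4·0.344) = 756.3227 Hz.
f_beat = |756.3227 − 765.5| = 9.18 Hz.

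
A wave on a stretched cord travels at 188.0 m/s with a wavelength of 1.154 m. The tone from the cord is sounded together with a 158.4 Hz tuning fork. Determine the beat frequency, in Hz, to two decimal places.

4.51 Hz

Source frequency f = v/λ = 188.0/1.154 = 162.9116 Hz.
f_beat = |162.9116 − 158.4| = 4.51 Hz.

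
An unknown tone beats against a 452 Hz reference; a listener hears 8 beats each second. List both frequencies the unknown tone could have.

444 Hz or 460 Hz

|f − 452| = 8, so f = 452 ± 8.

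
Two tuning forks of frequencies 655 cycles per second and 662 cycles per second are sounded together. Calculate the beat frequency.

f_beat = |f₁ − f₂|.
|655 − 662| = 7 Hz.

7 Hz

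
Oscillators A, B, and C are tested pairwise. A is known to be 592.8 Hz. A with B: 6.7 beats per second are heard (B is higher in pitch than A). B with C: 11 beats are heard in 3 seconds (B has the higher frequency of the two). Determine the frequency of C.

595.8333 Hz

B is above A, so f_B = 592.8 + 6.7 = 599.5 Hz.
B–C: Beat frequency = 11/3 = 3.6667 Hz.
C is below B, so f_C = 599.5 − 3.6667 = 595.8333 Hz.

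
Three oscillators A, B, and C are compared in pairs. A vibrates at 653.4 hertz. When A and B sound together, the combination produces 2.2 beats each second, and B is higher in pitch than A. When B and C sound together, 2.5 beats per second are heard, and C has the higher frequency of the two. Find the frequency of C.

B is above A, so f_B = 653.4 + 2.2 = 655.6 Hz.
C is above B, so f_C = 655.6 + 2.5 = 658.1 Hz.

658.1 Hz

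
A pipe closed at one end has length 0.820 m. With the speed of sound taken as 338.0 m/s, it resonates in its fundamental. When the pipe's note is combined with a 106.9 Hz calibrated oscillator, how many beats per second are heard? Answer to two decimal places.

Closed pipe (odd harmonics): f_n = n·v/(4L) = 1·338.0/(4·0.820) = 103.0488 Hz.
f_beat = |103.0488 − 106.9| = 3.85 Hz.

3.85 Hz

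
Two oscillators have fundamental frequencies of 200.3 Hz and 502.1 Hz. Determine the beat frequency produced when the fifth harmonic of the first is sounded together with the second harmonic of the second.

Fifth harmonic of the first: 5·200.3 = 1001.5 Hz.
Second harmonic of the second: 2·502.1 = 1004.2 Hz.
f_beat = |1001.5 − 1004.2| = 2.7 Hz.

2.7 Hz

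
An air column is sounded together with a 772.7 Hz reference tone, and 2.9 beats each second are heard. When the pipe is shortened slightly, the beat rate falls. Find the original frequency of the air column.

769.8 Hz

|f − 772.7| = 2.9, so the air column was at either 769.8 Hz or 775.6 Hz.
A shorter pipe has a higher fundamental; the adjustment raises the air column's frequency.
The beat rate fell, so the adjustment moved the air column toward 772.7 Hz — it must have started below the reference.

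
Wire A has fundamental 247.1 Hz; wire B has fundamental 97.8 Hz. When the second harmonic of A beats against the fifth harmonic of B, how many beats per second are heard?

Second harmonic of the first: 2·247.1 = 494.2 Hz.
Fifth harmonic of the second: 5·97.8 = 489.0 Hz.
f_beat = |494.2 − 489.0| = 5.2 Hz.

5.2 Hz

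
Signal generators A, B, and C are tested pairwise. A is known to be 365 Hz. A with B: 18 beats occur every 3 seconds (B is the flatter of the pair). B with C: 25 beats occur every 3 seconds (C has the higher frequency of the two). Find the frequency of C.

A–B: Beat frequency = 18/3 = 6 Hz.
B is below A, so f_B = 365 − 6 = 359 Hz.
B–C: Beat frequency = 25/3 = 8.3333 Hz.
C is above B, so f_C = 359 + 8.3333 = 367.3333 Hz.

367.3333 Hz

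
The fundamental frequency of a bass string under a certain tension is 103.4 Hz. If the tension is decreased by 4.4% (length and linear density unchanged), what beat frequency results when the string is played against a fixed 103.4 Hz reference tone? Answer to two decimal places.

2.30 Hz

For a string, f ∝ √T, so the new frequency is 103.4·√0.956 = 101.0996 Hz.
f_beat = |101.0996 − 103.4| = 2.30 Hz.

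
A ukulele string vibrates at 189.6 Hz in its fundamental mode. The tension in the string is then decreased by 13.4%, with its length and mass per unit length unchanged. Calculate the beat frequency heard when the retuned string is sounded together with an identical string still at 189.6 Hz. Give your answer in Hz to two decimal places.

For a string, f ∝ √T, so the new frequency is 189.6·√0.866 = 176.4401 Hz.
f_beat = |176.4401 − 189.6| = 13.16 Hz.

13.16 Hz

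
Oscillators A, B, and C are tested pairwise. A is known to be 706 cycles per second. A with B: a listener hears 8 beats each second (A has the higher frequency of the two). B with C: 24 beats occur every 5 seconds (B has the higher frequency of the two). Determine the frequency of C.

693.2 Hz

B is below A, so f_B = 706 − 8 = 698 Hz.
B–C: Beat frequency = 24/5 = 4.8 Hz.
C is below B, so f_C = 698 − 4.8 = 693.2 Hz.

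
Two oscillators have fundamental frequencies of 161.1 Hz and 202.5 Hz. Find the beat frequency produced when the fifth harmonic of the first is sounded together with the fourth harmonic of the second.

Fifth harmonic of the first: 5·161.1 = 805.5 Hz.
Fourth harmonic of the second: 4·202.5 = 810.0 Hz.
f_beat = |805.5 − 810.0| = 4.5 Hz.

4.5 Hz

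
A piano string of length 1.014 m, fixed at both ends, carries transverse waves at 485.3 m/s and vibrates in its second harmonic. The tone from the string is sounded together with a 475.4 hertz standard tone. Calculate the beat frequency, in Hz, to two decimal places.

For a string fixed at both ends, f_n = n·v/(2L) = 2·485.3/(2·1.014) = 478.5996 Hz.
f_beat = |478.5996 − 475.4| = 3.20 Hz.

3.20 Hz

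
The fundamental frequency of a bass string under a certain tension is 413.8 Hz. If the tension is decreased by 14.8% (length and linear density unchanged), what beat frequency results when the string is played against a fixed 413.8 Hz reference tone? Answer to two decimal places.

31.85 Hz

For a string, f ∝ √T, so the new frequency is 413.8·√0.852 = 381.9533 Hz.
f_beat = |381.9533 − 413.8| = 31.85 Hz.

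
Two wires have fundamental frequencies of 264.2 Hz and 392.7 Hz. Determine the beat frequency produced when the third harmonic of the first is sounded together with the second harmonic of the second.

7.2 Hz

Third harmonic of the first: 3·264.2 = 792.6 Hz.
Second harmonic of the second: 2·392.7 = 785.4 Hz.
f_beat = |792.6 − 785.4| = 7.2 Hz.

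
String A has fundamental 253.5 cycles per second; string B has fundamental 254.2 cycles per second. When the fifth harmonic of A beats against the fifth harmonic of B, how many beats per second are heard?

Fifth harmonic of the first: 5·253.5 = 1267.5 Hz.
Fifth harmonic of the second: 5·254.2 = 1271.0 Hz.
f_beat = |1267.5 − 1271.0| = 3.5 Hz.

3.5 Hz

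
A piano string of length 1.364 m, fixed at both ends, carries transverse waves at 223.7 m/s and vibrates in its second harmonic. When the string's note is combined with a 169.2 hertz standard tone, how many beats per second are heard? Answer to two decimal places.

For a string fixed at both ends, f_n = n·v/(2L) = 2·223.7/(2·1.364) = 164.0029 Hz.
f_beat = |164.0029 − 169.2| = 5.20 Hz.

5.20 Hz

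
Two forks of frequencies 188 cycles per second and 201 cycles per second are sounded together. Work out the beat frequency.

f_beat = |f₁ − f₂|.
|188 − 201| = 13 Hz.

13 Hz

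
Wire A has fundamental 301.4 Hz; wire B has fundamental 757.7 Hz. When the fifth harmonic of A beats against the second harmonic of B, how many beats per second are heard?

Fifth harmonic of the first: 5·301.4 = 1507.0 Hz.
Second harmonic of the second: 2·757.7 = 1515.4 Hz.
f_beat = |1507.0 − 1515.4| = 8.4 Hz.

8.4 Hz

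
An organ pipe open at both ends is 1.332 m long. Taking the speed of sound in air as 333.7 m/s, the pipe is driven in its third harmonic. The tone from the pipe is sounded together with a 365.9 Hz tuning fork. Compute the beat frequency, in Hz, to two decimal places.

Open pipe: f_n = n·v/(2L) = 3·333.7/(2·1.332) = 375.7883 Hz.
f_beat = |375.7883 − 365.9| = 9.89 Hz.

9.89 Hz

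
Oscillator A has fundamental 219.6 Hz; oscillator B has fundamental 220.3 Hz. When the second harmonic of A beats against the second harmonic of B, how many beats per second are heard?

Second harmonic of the first: 2·219.6 = 439.2 Hz.
Second harmonic of the second: 2·220.3 = 440.6 Hz.
f_beat = |439.2 − 440.6| = 1.4 Hz.

1.4 Hz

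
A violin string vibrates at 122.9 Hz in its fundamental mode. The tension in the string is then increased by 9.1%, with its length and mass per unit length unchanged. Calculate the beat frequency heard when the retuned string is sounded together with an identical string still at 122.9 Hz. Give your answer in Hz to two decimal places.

5.47 Hz

For a string, f ∝ √T, so the new frequency is 122.9·√1.091 = 128.3702 Hz.
f_beat = |128.3702 − 122.9| = 5.47 Hz.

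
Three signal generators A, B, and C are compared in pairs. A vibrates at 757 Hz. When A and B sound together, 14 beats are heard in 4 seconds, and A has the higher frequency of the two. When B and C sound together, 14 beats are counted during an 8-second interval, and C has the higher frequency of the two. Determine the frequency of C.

755.25 Hz

A–B: Beat frequency = 14/4 = 3.5 Hz.
B is below A, so f_B = 757 − 3.5 = 753.5 Hz.
B–C: Beat frequency = 14/8 = 1.75 Hz.
C is above B, so f_C = 753.5 + 1.75 = 755.25 Hz.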